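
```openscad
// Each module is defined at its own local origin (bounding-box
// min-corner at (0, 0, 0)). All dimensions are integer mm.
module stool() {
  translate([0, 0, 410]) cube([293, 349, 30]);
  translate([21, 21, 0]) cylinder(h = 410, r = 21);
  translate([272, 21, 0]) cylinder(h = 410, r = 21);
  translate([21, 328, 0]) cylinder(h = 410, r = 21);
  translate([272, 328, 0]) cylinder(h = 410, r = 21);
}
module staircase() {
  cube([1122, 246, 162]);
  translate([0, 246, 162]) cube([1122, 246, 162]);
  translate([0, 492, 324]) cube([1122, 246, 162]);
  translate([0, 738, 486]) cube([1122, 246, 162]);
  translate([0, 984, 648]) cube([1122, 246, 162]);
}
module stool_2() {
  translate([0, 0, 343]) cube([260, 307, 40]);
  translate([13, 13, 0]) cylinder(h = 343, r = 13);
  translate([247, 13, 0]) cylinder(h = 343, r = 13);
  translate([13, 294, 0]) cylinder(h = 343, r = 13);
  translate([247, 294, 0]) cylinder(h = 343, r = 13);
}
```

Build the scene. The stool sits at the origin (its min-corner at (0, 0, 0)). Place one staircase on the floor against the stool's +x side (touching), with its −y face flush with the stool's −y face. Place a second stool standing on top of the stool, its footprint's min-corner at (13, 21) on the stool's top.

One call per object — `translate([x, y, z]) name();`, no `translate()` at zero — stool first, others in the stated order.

stool();
translate([293, 0, 0]) staircase();
translate([13, 21, 440]) stool_2();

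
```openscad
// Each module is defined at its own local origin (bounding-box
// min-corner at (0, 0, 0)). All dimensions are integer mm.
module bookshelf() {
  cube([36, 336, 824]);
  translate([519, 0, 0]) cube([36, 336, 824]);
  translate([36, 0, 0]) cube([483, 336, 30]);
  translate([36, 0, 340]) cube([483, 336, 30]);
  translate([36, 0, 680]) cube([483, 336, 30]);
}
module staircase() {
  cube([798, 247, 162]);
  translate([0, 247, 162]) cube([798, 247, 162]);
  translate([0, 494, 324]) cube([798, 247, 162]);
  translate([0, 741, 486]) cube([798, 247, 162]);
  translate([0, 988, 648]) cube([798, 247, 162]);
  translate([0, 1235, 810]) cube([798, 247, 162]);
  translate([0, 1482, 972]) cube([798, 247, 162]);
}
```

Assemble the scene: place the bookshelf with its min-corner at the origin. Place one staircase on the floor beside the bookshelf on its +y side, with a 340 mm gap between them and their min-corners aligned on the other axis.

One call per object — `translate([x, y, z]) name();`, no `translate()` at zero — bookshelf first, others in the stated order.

bookshelf();
translate([0, 676, 0]) staircase();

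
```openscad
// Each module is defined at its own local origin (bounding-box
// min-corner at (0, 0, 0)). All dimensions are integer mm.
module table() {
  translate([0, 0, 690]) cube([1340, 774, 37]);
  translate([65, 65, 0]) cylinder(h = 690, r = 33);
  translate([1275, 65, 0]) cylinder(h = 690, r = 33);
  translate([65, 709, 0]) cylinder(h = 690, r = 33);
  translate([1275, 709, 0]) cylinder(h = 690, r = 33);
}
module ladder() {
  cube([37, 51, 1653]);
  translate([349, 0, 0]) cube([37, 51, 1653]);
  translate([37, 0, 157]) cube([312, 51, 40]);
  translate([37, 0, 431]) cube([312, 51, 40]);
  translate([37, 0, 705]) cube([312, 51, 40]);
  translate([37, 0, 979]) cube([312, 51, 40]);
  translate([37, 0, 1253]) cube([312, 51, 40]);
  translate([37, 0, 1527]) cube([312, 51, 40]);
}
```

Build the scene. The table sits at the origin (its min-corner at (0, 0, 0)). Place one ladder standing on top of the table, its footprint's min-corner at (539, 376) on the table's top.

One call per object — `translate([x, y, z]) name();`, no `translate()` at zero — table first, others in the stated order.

table();
translate([539, 376, 727]) ladder();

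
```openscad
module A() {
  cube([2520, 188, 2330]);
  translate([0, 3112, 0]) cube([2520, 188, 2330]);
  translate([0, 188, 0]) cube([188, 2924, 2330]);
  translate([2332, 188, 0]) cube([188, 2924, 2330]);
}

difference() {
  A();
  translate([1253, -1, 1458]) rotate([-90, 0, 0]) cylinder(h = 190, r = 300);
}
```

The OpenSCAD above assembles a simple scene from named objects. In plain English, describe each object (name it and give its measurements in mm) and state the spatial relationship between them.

A is a box-shaped house frame (walls only): outside footprint 2520×3300 mm, wall height 2330 mm, wall thickness 188 mm. The two y-facing walls run the full x-width; the two x-facing walls fit between the inner faces of the y-facing walls.

The house frame has a circular hole of radius 300 mm through its front wall, centred at (x = 1253, z = 1458).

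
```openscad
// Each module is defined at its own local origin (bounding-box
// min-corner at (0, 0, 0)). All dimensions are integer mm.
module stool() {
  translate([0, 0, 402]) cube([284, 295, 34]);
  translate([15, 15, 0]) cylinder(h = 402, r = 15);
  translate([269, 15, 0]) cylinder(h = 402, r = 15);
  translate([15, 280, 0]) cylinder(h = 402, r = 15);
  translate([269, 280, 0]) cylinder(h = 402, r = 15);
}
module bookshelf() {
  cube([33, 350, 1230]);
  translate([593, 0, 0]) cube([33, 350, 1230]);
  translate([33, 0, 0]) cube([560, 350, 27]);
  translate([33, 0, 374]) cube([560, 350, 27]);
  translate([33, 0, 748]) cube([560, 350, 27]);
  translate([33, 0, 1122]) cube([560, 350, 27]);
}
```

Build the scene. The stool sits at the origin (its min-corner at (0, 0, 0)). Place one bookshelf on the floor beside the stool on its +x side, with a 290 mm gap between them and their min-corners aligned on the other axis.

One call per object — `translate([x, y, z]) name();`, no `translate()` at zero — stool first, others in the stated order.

stool();
translate([574, 0, 0]) bookshelf();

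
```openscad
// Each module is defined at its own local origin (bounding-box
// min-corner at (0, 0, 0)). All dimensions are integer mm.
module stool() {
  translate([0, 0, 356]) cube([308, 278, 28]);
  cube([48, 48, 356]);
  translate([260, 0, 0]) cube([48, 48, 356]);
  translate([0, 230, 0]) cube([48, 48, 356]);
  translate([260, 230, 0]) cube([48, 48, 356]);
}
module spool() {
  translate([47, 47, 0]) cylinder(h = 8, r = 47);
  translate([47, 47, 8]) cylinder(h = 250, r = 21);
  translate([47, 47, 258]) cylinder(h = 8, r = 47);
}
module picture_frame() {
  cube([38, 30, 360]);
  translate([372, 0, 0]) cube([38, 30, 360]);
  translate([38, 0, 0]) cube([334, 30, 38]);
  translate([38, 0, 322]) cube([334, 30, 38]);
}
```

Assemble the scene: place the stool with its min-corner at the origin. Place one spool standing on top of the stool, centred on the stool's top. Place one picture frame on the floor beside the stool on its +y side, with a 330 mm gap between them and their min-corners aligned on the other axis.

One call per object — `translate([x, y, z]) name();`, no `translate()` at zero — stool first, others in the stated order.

stool();
translate([107, 92, 384]) spool();
translate([0, 608, 0]) picture_frame();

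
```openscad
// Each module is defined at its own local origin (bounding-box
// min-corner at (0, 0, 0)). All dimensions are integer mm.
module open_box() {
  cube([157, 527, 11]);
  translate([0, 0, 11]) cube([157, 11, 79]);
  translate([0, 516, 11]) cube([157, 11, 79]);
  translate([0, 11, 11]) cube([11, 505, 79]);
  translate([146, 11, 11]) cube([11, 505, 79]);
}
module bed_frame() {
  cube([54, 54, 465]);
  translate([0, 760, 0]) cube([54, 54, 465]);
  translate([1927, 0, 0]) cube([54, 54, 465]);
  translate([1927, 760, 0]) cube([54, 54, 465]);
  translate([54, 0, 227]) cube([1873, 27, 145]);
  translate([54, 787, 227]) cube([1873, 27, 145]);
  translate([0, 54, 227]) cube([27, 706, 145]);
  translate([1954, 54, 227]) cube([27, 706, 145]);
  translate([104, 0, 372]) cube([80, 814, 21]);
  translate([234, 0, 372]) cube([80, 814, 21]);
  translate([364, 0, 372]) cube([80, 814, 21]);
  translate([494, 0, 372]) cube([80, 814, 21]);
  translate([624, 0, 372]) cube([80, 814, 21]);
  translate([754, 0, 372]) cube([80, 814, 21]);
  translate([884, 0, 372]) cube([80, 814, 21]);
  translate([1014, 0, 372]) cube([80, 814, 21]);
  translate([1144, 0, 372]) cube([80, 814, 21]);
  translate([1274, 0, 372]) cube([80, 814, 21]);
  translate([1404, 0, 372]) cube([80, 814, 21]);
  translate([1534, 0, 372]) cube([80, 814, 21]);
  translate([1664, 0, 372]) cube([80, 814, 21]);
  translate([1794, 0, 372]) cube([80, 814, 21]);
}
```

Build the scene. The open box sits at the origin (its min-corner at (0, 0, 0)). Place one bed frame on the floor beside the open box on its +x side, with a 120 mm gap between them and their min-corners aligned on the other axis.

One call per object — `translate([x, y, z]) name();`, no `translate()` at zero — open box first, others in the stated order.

open_box();
translate([277, 0, 0]) bed_frame();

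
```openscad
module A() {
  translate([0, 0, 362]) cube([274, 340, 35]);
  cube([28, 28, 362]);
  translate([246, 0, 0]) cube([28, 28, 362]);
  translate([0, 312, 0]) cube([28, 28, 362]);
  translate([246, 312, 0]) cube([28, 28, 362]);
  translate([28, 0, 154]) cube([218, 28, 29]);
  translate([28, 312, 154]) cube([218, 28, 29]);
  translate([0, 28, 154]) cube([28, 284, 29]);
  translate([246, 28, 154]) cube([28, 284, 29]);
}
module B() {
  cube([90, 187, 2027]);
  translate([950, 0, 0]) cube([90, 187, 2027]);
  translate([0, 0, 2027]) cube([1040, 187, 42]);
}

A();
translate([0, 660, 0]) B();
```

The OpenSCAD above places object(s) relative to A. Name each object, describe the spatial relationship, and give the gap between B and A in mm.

The door frame's nearest face is 320 mm from the stool's +y face.

A is a stool. B is a door frame. The door frame is on the floor beside the stool on its +y side. The gap between the door frame and the stool is 320 mm.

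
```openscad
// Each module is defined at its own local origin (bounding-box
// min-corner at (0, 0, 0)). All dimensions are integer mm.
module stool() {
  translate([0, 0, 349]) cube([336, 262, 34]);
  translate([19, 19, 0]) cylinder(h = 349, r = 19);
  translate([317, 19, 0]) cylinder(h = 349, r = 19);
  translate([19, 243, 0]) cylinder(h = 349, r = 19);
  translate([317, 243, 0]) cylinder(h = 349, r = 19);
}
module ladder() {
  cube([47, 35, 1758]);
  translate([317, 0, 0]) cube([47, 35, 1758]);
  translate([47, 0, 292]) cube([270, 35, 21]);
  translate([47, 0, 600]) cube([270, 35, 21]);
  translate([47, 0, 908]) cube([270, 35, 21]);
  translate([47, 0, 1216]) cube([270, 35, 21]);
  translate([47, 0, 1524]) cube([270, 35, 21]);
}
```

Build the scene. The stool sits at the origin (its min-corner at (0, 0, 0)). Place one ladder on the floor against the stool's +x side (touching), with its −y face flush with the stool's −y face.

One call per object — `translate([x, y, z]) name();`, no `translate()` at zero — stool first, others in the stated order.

stool();
translate([336, 0, 0]) ladder();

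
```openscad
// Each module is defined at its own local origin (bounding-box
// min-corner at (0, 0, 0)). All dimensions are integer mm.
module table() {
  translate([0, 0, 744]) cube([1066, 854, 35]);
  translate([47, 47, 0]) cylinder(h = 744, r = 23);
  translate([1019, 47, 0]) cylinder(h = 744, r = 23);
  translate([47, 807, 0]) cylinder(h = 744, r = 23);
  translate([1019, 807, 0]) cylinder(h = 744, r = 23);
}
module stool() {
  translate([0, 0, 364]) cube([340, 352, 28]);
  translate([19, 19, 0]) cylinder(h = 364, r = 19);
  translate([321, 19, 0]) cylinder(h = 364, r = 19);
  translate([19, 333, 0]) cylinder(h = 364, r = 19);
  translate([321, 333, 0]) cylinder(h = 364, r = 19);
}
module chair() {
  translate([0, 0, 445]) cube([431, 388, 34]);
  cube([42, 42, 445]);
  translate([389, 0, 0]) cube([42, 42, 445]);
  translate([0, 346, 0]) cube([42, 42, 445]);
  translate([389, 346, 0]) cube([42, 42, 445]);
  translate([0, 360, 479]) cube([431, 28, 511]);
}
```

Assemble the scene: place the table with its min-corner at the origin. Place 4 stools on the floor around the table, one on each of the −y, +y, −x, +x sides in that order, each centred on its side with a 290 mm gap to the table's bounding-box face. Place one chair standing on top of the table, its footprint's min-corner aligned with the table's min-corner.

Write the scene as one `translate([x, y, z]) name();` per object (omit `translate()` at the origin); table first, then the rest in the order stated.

table();
translate([363, -642, 0]) stool();
translate([363, 1144, 0]) stool();
translate([-630, 251, 0]) stool();
translate([1356, 251, 0]) stool();
translate([0, 0, 779]) chair();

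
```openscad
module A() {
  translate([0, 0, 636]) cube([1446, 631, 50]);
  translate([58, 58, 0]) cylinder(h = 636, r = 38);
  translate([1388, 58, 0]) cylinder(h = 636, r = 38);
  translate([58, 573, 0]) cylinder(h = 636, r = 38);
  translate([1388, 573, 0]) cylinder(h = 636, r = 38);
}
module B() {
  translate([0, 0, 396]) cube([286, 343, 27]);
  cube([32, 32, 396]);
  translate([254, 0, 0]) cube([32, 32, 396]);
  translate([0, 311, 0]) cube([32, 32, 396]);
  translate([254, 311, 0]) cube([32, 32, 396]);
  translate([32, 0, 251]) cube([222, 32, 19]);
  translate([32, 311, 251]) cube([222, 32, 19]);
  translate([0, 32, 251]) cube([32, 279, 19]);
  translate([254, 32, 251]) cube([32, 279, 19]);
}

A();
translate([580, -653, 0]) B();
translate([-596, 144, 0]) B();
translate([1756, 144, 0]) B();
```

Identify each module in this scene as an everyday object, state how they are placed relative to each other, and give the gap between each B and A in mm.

Each stool's nearest face is 310 mm from the table's bounding box.

A is a table. B is a stool. Three stools sit around the table at the −y, −x, +x sides. The gap between each stool and the table is 310 mm.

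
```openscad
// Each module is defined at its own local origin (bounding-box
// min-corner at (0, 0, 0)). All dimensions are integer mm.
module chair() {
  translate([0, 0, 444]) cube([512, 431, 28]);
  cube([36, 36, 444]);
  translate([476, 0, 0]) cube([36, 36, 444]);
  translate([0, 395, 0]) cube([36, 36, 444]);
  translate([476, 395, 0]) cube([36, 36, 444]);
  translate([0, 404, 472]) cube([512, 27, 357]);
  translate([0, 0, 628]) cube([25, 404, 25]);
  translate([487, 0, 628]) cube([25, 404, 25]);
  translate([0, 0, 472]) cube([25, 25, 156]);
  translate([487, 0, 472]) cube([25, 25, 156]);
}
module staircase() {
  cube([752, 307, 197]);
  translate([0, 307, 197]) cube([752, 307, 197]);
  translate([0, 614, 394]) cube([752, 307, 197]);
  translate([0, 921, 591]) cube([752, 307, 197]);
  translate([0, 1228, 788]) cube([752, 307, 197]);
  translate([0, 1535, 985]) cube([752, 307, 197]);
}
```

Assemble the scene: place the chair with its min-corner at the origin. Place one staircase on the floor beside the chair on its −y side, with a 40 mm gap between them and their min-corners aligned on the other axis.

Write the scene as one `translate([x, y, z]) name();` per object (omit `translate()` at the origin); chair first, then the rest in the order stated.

chair();
translate([0, -1882, 0]) staircase();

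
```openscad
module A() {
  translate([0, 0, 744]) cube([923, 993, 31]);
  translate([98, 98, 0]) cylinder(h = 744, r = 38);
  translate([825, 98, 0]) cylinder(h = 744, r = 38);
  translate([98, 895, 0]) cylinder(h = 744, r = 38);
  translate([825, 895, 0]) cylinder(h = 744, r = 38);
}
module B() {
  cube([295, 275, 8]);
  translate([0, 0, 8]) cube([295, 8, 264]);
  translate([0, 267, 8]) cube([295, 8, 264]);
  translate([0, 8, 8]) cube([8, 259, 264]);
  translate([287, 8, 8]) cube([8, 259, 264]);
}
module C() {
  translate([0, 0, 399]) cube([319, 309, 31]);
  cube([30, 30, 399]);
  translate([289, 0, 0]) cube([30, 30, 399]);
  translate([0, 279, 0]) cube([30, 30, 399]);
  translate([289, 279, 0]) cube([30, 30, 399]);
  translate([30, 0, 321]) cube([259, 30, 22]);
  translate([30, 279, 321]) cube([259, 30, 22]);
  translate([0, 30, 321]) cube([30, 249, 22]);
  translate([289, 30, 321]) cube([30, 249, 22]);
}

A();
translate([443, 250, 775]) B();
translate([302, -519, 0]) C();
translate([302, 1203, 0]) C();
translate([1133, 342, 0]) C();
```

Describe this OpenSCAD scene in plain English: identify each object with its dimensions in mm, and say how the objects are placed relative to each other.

A is a table with a 923×993 mm rectangular top, 31 mm thick, top surface at z = 775 mm, supported by four round legs of 76 mm diameter, each leg's bounding box inset 60 mm from the nearest pair of top edges, running from the floor.

B is an open storage box with external size 295×275×272 mm and wall thickness 8 mm (the base is also 8 mm thick). The base covers the whole footprint; the four walls stand on the base, with the y-facing walls full-width and the x-facing walls fitting between their inner faces.

C is a four-legged stool. The seat is a 319×309×31 mm slab whose top surface is at z = 430 mm; four square legs, each 30×30 mm in cross-section, run from the floor (z = 0) to the underside of the seat, each flush with a corner of the seat. Four stretchers, 30 mm wide and 22 mm tall, connect adjacent legs with their undersides at z = 321 mm, each running between the inner faces of the legs it joins and aligned with the legs' outer faces on the other axis.

The open box is on top of the table. Three stools sit around the table at the −y, +y, +x sides.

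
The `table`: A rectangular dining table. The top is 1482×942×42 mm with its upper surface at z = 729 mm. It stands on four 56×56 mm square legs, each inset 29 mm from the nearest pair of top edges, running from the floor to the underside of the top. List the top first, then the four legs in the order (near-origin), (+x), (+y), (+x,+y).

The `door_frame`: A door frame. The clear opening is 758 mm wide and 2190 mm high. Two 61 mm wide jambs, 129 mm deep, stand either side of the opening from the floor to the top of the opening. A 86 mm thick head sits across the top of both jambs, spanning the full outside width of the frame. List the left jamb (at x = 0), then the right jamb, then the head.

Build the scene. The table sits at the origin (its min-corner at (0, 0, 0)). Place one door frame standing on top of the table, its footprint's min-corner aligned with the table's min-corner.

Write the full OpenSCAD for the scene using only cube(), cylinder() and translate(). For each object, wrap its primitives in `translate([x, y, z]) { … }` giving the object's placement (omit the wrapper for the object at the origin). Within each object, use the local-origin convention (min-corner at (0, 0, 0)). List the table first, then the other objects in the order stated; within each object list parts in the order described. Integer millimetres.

translate([0, 0, 687]) cube([1482, 942, 42]);
translate([29, 29, 0]) cube([56, 56, 687]);
translate([1397, 29, 0]) cube([56, 56, 687]);
translate([29, 857, 0]) cube([56, 56, 687]);
translate([1397, 857, 0]) cube([56, 56, 687]);
translate([0, 0, 729]) {
  cube([61, 129, 2190]);
  translate([819, 0, 0]) cube([61, 129, 2190]);
  translate([0, 0, 2190]) cube([880, 129, 86]);
}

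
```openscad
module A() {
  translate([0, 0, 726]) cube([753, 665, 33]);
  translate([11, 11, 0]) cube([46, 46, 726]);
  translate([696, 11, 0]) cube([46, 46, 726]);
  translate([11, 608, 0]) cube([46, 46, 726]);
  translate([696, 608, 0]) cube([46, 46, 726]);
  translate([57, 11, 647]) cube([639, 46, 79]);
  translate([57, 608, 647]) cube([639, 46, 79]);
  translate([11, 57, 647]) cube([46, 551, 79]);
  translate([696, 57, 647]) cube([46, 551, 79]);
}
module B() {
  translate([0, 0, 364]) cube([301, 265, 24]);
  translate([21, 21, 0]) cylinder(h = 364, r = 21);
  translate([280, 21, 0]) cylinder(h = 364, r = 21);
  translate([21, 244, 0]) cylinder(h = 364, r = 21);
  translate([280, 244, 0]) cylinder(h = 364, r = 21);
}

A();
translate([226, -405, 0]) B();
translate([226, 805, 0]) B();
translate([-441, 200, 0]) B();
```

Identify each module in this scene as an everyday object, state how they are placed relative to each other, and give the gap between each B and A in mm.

Each stool's nearest face is 140 mm from the table's bounding box.

A is a table. B is a stool. Three stools sit around the table at the −y, +y, −x sides. The gap between each stool and the table is 140 mm.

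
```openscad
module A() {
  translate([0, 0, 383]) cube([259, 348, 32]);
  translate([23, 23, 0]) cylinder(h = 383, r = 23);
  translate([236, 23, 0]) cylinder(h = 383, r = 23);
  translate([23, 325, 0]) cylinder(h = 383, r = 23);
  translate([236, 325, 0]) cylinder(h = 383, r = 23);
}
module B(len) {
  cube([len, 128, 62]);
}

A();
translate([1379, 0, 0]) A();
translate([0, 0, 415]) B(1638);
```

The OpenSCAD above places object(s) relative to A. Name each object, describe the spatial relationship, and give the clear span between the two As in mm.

Second stool starts at x = 1379; first ends at x = 259; clear span = 1379 − 259 = 1120 mm.

A is a stool. B is a beam. A beam spans the tops of two stools. The clear span between the two stools is 1120 mm.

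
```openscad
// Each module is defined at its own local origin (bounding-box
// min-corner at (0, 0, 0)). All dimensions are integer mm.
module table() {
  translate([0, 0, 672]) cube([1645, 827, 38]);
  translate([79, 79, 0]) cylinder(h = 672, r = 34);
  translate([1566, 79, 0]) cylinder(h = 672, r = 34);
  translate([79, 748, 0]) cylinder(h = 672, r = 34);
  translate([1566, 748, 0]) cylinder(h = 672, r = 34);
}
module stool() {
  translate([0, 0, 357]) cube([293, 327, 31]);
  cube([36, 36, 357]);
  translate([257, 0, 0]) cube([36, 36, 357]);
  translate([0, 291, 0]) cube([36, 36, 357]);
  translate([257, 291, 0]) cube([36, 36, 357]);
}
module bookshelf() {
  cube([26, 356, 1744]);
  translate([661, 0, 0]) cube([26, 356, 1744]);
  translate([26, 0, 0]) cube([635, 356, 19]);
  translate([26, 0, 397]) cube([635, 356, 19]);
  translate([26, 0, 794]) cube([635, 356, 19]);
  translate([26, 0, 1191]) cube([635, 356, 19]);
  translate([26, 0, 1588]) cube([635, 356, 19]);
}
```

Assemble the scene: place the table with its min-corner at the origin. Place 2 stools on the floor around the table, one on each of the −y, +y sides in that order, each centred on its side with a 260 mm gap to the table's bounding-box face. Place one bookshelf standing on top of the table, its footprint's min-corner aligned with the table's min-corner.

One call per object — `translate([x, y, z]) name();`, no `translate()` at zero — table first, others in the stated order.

table();
translate([676, -587, 0]) stool();
translate([676, 1087, 0]) stool();
translate([0, 0, 710]) bookshelf();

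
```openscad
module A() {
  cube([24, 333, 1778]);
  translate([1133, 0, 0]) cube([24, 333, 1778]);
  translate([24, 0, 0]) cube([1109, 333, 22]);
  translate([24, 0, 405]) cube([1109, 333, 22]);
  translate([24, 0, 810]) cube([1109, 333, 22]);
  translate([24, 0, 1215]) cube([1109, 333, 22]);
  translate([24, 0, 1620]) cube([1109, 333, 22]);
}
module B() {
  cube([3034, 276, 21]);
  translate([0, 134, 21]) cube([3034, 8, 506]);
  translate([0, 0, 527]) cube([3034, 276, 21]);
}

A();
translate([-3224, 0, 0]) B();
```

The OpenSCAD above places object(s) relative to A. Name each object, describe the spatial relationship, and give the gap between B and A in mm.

A is a bookshelf. B is an I-beam. The I-beam is on the floor beside the bookshelf on its −x side. The gap between the I-beam and the bookshelf is 190 mm.

The I-beam's nearest face is 190 mm from the bookshelf's −x face.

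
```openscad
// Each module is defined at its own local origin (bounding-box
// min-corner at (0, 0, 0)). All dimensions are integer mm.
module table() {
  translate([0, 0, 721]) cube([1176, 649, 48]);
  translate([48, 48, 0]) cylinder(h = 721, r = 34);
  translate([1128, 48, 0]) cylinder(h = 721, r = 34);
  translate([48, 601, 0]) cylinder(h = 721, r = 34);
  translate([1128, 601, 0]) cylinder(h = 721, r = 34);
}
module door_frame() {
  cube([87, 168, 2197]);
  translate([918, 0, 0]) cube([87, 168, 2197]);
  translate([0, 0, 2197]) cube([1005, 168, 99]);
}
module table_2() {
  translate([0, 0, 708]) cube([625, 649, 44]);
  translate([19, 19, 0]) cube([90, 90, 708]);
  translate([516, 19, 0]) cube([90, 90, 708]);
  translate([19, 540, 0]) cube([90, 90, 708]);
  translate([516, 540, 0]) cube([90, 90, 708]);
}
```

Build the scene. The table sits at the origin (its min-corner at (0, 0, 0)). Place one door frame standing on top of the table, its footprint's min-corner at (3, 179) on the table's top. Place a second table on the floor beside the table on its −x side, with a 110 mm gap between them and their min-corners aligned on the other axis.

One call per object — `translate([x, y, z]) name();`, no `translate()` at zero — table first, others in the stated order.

table();
translate([3, 179, 769]) door_frame();
translate([-735, 0, 0]) table_2();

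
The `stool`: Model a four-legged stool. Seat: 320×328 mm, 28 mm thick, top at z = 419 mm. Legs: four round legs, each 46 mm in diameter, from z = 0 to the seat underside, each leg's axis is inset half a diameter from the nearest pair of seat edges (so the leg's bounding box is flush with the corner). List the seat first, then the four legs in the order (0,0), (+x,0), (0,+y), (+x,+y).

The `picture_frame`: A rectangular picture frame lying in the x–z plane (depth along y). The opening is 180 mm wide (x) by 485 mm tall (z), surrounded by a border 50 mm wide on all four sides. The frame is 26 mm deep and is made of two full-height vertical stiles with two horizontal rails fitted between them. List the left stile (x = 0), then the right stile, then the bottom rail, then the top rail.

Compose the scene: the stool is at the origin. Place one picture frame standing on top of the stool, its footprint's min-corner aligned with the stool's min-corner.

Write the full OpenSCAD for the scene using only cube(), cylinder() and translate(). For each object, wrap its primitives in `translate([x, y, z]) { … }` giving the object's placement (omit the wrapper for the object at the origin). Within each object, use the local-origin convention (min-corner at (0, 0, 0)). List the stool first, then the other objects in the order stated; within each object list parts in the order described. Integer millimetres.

translate([0, 0, 391]) cube([320, 328, 28]);
translate([23, 23, 0]) cylinder(h = 391, r = 23);
translate([297, 23, 0]) cylinder(h = 391, r = 23);
translate([23, 305, 0]) cylinder(h = 391, r = 23);
translate([297, 305, 0]) cylinder(h = 391, r = 23);
translate([0, 0, 419]) {
  cube([50, 26, 585]);
  translate([230, 0, 0]) cube([50, 26, 585]);
  translate([50, 0, 0]) cube([180, 26, 50]);
  translate([50, 0, 535]) cube([180, 26, 50]);
}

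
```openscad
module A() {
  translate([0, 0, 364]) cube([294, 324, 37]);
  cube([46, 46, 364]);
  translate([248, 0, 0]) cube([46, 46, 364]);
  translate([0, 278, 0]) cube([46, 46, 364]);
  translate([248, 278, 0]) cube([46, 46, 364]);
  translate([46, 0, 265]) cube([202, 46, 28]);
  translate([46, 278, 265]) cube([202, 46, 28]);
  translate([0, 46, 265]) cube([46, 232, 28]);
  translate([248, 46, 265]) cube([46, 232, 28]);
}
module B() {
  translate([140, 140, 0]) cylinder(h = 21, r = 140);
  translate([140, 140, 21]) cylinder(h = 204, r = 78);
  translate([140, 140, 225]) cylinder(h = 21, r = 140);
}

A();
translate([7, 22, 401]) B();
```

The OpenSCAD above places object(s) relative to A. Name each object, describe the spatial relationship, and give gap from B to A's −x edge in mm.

The spool's min-x is at 7; the stool's min-x is 0; gap = 7 mm.

A is a stool. B is a spool. The spool is on top of the stool. The gap from the spool to the stool's −x edge is 7 mm.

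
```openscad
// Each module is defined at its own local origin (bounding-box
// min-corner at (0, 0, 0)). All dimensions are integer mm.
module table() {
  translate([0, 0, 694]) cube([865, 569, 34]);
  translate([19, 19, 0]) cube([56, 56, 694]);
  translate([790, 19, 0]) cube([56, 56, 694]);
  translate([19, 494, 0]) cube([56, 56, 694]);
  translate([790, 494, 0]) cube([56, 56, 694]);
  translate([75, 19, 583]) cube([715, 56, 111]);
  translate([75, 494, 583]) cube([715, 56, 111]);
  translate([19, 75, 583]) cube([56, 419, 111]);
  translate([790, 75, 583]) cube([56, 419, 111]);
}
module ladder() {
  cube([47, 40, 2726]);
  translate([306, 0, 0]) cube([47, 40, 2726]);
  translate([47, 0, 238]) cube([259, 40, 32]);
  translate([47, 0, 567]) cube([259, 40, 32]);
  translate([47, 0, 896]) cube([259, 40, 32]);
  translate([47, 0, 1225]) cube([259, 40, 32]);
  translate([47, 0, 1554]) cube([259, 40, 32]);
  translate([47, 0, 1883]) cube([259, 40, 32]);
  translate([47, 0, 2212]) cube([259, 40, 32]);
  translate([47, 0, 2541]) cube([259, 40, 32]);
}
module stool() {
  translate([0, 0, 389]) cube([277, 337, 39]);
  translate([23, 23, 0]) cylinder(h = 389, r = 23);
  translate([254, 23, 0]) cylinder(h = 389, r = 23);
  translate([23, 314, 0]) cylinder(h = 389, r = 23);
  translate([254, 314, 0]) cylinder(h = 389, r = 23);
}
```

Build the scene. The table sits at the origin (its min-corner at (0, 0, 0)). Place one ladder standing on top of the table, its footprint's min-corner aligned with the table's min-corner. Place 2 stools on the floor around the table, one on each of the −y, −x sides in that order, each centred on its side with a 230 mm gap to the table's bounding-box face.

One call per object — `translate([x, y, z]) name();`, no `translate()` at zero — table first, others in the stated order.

table();
translate([0, 0, 728]) ladder();
translate([294, -567, 0]) stool();
translate([-507, 116, 0]) stool();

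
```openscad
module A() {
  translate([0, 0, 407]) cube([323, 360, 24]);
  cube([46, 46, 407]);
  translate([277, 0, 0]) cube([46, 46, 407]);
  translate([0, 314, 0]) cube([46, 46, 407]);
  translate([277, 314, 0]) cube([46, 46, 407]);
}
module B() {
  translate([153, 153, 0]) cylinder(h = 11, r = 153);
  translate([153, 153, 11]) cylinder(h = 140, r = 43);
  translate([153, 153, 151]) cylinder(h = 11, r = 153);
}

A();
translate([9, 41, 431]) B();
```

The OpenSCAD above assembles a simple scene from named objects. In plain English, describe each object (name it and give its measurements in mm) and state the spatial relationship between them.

A is a four-legged stool. The seat is 323×360 mm, 24 mm thick, top at z = 431 mm. It stands on four square legs, each 46×46 mm in cross-section, from z = 0 to the seat underside, each flush with a corner of the seat.

B is a spool: two coaxial disc flanges of radius 153 mm and thickness 11 mm, joined by a core cylinder of radius 43 mm and height 140 mm. The lower flange rests on z = 0 and the three cylinders share a vertical axis.

The spool is on top of the stool.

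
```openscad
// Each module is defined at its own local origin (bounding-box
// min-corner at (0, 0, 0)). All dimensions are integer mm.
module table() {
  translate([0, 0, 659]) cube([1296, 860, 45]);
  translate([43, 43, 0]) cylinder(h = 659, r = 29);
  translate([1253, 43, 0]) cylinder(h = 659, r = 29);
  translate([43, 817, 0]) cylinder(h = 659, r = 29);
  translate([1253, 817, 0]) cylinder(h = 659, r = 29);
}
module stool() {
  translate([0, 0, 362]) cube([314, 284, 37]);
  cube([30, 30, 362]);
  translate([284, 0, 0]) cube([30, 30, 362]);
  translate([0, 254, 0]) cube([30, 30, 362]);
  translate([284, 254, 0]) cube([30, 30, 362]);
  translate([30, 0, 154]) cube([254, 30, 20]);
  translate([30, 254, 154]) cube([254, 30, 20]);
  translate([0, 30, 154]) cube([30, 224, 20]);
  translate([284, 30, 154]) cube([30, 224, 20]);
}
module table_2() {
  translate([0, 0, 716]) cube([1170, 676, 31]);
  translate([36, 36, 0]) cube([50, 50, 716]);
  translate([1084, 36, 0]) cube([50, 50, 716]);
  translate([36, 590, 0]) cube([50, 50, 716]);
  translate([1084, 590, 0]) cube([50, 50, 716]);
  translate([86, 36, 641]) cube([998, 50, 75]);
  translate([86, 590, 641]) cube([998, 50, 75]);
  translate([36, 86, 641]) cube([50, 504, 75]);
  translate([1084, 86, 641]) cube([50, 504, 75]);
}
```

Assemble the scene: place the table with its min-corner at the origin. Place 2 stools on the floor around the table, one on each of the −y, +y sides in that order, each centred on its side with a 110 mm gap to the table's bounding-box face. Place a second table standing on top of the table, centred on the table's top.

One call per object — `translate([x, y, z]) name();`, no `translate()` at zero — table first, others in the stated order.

table();
translate([491, -394, 0]) stool();
translate([491, 970, 0]) stool();
translate([63, 92, 704]) table_2();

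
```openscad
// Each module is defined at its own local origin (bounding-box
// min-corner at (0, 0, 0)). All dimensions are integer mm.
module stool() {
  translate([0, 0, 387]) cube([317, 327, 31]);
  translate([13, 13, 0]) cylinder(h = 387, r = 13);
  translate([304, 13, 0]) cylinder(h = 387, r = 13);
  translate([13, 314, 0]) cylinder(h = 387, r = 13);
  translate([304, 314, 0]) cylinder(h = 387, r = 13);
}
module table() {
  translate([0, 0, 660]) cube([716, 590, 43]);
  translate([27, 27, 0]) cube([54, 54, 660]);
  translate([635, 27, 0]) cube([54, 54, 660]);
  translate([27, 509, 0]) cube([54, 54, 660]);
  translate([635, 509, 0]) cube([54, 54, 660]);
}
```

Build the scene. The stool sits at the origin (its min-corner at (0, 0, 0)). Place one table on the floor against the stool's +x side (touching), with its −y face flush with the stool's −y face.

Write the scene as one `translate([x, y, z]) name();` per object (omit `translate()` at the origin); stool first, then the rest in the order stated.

stool();
translate([317, 0, 0]) table();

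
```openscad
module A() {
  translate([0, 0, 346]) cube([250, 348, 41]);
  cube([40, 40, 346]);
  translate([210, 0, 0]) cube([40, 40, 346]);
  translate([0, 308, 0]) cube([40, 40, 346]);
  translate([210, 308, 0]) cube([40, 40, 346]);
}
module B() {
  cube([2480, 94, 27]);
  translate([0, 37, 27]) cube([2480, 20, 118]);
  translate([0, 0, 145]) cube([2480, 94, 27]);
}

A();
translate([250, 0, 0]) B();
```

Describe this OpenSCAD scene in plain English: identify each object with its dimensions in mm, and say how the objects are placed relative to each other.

A is a simple wooden stool: a rectangular seat 250 mm (x) by 348 mm (y), 41 mm thick, top face at z = 387 mm, on four square legs, each 40×40 mm in cross-section. The legs rest on z = 0, each flush with a corner of the seat.

B is an I-beam lying along x, 2480 mm long. Overall section height 172 mm. Two flanges 94 mm wide (y) and 27 mm thick, one on the floor and one at the top; a web 20 mm thick runs between them, centred on the flange width.

The I-beam is against the stool's +x side, with their −y faces flush.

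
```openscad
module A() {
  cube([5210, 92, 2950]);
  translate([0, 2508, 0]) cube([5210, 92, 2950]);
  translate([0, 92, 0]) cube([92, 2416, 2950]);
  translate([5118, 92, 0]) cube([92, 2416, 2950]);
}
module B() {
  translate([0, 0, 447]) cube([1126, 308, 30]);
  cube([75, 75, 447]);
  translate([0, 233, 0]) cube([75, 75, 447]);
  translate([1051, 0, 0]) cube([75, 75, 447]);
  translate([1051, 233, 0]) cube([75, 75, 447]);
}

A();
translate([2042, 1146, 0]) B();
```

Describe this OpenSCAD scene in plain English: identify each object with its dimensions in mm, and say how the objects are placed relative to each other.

A is a box-shaped house frame (walls only): outside footprint 5210×2600 mm, wall height 2950 mm, wall thickness 92 mm. The two y-facing walls run the full x-width; the two x-facing walls fit between the inner faces of the y-facing walls.

B is a long wooden bench with a 1126 mm (x) × 308 mm (y) seat, 30 mm thick, its top surface 477 mm above the floor. Four 75 mm square legs at the seat corners, flush with the edges, run from z = 0 to the seat underside.

The bench sits inside the house frame, centred.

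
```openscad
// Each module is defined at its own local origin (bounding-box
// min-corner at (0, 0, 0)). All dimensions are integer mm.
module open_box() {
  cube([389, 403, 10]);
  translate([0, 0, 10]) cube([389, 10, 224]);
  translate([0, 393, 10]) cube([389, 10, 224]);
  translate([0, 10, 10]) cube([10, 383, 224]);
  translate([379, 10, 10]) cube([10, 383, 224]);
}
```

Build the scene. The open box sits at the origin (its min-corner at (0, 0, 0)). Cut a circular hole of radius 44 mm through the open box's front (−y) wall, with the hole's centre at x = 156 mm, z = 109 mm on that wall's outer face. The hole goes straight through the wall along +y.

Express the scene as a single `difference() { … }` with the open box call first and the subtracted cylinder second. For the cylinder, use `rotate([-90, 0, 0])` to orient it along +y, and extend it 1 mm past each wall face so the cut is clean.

difference() {
  open_box();
  translate([156, -1, 109]) rotate([-90, 0, 0]) cylinder(h = 12, r = 44);
}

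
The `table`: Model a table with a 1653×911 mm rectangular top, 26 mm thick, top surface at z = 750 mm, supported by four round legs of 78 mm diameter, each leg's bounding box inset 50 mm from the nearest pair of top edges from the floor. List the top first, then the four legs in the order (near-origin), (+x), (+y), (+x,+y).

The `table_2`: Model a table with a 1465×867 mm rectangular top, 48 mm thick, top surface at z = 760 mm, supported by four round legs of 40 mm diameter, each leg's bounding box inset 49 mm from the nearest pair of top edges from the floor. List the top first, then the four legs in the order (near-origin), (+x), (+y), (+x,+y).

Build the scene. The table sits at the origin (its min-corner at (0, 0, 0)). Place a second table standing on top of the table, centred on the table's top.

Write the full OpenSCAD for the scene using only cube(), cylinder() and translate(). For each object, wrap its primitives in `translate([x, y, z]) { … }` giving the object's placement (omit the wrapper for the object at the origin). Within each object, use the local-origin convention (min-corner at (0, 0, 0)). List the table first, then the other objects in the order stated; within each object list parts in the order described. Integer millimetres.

translate([0, 0, 724]) cube([1653, 911, 26]);
translate([89, 89, 0]) cylinder(h = 724, r = 39);
translate([1564, 89, 0]) cylinder(h = 724, r = 39);
translate([89, 822, 0]) cylinder(h = 724, r = 39);
translate([1564, 822, 0]) cylinder(h = 724, r = 39);
translate([94, 22, 750]) {
  translate([0, 0, 712]) cube([1465, 867, 48]);
  translate([69, 69, 0]) cylinder(h = 712, r = 20);
  translate([1396, 69, 0]) cylinder(h = 712, r = 20);
  translate([69, 798, 0]) cylinder(h = 712, r = 20);
  translate([1396, 798, 0]) cylinder(h = 712, r = 20);
}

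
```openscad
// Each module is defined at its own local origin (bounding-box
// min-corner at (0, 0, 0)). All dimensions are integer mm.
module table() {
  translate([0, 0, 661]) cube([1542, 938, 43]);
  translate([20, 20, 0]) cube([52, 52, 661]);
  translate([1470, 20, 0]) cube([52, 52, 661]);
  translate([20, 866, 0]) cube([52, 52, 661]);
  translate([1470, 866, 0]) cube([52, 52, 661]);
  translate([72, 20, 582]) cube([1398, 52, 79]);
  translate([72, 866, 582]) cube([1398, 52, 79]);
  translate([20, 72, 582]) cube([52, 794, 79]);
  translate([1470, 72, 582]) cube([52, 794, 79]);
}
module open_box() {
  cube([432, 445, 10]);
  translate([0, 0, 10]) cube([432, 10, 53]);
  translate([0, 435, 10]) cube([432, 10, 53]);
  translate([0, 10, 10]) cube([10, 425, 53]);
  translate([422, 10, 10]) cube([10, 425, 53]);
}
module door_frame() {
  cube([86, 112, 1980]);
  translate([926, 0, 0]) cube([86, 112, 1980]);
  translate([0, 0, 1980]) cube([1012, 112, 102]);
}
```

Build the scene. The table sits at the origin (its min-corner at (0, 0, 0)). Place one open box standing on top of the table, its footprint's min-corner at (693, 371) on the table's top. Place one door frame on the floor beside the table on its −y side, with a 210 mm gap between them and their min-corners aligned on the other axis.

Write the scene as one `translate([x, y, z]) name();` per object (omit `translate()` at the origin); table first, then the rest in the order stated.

table();
translate([693, 371, 704]) open_box();
translate([0, -322, 0]) door_frame();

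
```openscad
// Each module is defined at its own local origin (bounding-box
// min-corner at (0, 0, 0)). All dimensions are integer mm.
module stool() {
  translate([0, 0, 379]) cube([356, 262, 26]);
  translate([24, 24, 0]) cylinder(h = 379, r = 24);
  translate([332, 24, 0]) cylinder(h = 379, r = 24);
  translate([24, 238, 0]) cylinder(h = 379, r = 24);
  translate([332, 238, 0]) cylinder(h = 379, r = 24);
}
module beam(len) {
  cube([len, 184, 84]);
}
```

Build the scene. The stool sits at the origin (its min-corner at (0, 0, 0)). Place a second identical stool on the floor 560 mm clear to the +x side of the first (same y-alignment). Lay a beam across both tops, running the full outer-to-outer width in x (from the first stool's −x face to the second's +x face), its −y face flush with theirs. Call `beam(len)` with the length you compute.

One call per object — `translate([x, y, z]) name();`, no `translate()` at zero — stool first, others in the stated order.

stool();
translate([916, 0, 0]) stool();
translate([0, 0, 405]) beam(1272);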